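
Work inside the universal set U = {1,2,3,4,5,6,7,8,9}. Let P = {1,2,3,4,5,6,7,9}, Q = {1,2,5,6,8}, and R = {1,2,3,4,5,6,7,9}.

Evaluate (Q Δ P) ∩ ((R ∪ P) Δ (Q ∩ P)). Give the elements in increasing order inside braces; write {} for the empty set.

{3,4,7,9}

Q Δ P = {3,4,7,8,9}
R ∪ P = {1,2,3,4,5,6,7,9}
Q ∩ P = {1,2,5,6}
(R ∪ P) Δ (Q ∩ P) = {3,4,7,9}
(Q Δ P) ∩ ((R ∪ P) Δ (Q ∩ P)) = {3,4,7,9}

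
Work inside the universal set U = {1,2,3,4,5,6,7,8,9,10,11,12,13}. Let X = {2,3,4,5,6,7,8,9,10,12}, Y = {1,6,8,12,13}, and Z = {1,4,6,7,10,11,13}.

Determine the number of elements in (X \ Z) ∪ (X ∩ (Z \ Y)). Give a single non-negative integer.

9

X \ Z = {2,3,5,8,9,12}
Z \ Y = {4,7,10,11}
X ∩ (Z \ Y) = {4,7,10}
(X \ Z) ∪ (X ∩ (Z \ Y)) = {2,3,4,5,7,8,9,10,12}
|(X \ Z) ∪ (X ∩ (Z \ Y))| = 9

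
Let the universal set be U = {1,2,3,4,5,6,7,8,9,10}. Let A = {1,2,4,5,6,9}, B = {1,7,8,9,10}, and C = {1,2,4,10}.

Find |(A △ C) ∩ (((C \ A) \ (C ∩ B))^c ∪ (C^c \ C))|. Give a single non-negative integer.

A △ C = {5,6,9,10}
C \ A = {10}
C ∩ B = {1,10}
(C \ A) \ (C ∩ B) = {}
((C \ A) \ (C ∩ B))^c = {1,2,3,4,5,6,7,8,9,10}
C^c = {3,5,6,7,8,9}
C^c \ C = {3,5,6,7,8,9}
((C \ A) \ (C ∩ B))^c ∪ (C^c \ C) = {1,2,3,4,5,6,7,8,9,10}
(A △ C) ∩ (((C \ A) \ (C ∩ B))^c ∪ (C^c \ C)) = {5,6,9,10}
|(A △ C) ∩ (((C \ A) \ (C ∩ B))^c ∪ (C^c \ C))| = 4

4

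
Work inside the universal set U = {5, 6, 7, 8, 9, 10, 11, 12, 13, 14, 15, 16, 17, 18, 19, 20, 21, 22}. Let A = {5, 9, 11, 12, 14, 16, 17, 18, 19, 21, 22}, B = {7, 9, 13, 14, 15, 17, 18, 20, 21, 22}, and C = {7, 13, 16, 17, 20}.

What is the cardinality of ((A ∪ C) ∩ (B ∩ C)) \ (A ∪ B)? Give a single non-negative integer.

0

A ∪ C = {5, 7, 9, 11, 12, 13, 14, 16, 17, 18, 19, 20, 21, 22}
B ∩ C = {7, 13, 17, 20}
(A ∪ C) ∩ (B ∩ C) = {7, 13, 17, 20}
A ∪ B = {5, 7, 9, 11, 12, 13, 14, 15, 16, 17, 18, 19, 20, 21, 22}
((A ∪ C) ∩ (B ∩ C)) \ (A ∪ B) = {}
|((A ∪ C) ∩ (B ∩ C)) \ (A ∪ B)| = 0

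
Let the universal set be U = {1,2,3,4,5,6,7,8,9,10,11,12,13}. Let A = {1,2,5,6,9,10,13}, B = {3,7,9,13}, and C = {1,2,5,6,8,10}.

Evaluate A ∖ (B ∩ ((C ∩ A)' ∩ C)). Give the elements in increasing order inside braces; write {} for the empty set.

{1,2,5,6,9,10,13}

C ∩ A = {1,2,5,6,10}
(C ∩ A)' = {3,4,7,8,9,11,12,13}
(C ∩ A)' ∩ C = {8}
B ∩ ((C ∩ A)' ∩ C) = {}
A ∖ (B ∩ ((C ∩ A)' ∩ C)) = {1,2,5,6,9,10,13}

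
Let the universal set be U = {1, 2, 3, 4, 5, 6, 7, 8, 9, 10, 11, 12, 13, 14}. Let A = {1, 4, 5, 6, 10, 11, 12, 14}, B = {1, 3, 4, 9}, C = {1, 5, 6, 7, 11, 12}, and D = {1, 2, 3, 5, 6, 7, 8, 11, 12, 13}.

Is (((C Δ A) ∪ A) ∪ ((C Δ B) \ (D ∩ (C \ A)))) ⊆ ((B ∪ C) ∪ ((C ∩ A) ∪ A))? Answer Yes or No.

Yes

C Δ A = {4, 7, 10, 14}
(C Δ A) ∪ A = {1, 4, 5, 6, 7, 10, 11, 12, 14}
C Δ B = {3, 4, 5, 6, 7, 9, 11, 12}
C \ A = {7}
D ∩ (C \ A) = {7}
(C Δ B) \ (D ∩ (C \ A)) = {3, 4, 5, 6, 9, 11, 12}
((C Δ A) ∪ A) ∪ ((C Δ B) \ (D ∩ (C \ A))) = {1, 3, 4, 5, 6, 7, 9, 10, 11, 12, 14}
B ∪ C = {1, 3, 4, 5, 6, 7, 9, 11, 12}
C ∩ A = {1, 5, 6, 11, 12}
(C ∩ A) ∪ A = {1, 4, 5, 6, 10, 11, 12, 14}
(B ∪ C) ∪ ((C ∩ A) ∪ A) = {1, 3, 4, 5, 6, 7, 9, 10, 11, 12, 14}
Every element of {1, 3, 4, 5, 6, 7, 9, 10, 11, 12, 14} is in {1, 3, 4, 5, 6, 7, 9, 10, 11, 12, 14}, so ((C Δ A) ∪ A) ∪ ((C Δ B) \ (D ∩ (C \ A))) ⊆ (B ∪ C) ∪ ((C ∩ A) ∪ A).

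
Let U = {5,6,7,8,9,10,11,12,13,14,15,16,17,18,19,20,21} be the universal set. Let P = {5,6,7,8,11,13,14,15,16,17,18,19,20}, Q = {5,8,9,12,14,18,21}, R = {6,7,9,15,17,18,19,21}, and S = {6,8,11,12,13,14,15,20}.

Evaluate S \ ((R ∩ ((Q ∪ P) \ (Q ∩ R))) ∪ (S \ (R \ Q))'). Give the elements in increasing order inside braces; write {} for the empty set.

Q ∪ P = {5,6,7,8,9,11,12,13,14,15,16,17,18,19,20,21}
Q ∩ R = {9,18,21}
(Q ∪ P) \ (Q ∩ R) = {5,6,7,8,11,12,13,14,15,16,17,19,20}
R ∩ ((Q ∪ P) \ (Q ∩ R)) = {6,7,15,17,19}
R \ Q = {6,7,15,17,19}
S \ (R \ Q) = {8,11,12,13,14,20}
(S \ (R \ Q))' = {5,6,7,9,10,15,16,17,18,19,21}
(R ∩ ((Q ∪ P) \ (Q ∩ R))) ∪ (S \ (R \ Q))' = {5,6,7,9,10,15,16,17,18,19,21}
S \ ((R ∩ ((Q ∪ P) \ (Q ∩ R))) ∪ (S \ (R \ Q))') = {8,11,12,13,14,20}

{8,11,12,13,14,20}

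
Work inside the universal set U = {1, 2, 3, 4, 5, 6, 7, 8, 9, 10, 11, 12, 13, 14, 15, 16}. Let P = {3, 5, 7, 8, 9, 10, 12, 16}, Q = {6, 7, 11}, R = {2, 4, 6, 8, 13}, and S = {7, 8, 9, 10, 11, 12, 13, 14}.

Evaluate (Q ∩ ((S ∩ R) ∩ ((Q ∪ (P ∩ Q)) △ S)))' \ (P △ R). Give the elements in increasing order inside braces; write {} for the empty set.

{1, 8, 11, 14, 15}

S ∩ R = {8, 13}
P ∩ Q = {7}
Q ∪ (P ∩ Q) = {6, 7, 11}
(Q ∪ (P ∩ Q)) △ S = {6, 8, 9, 10, 12, 13, 14}
(S ∩ R) ∩ ((Q ∪ (P ∩ Q)) △ S) = {8, 13}
Q ∩ ((S ∩ R) ∩ ((Q ∪ (P ∩ Q)) △ S)) = {}
(Q ∩ ((S ∩ R) ∩ ((Q ∪ (P ∩ Q)) △ S)))' = {1, 2, 3, 4, 5, 6, 7, 8, 9, 10, 11, 12, 13, 14, 15, 16}
P △ R = {2, 3, 4, 5, 6, 7, 9, 10, 12, 13, 16}
(Q ∩ ((S ∩ R) ∩ ((Q ∪ (P ∩ Q)) △ S)))' \ (P △ R) = {1, 8, 11, 14, 15}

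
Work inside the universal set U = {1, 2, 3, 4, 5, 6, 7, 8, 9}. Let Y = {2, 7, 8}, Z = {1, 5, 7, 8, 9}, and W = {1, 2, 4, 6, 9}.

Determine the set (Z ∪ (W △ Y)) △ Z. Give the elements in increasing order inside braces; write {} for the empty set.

W △ Y = {1, 4, 6, 7, 8, 9}
Z ∪ (W △ Y) = {1, 4, 5, 6, 7, 8, 9}
(Z ∪ (W △ Y)) △ Z = {4, 6}

{4, 6}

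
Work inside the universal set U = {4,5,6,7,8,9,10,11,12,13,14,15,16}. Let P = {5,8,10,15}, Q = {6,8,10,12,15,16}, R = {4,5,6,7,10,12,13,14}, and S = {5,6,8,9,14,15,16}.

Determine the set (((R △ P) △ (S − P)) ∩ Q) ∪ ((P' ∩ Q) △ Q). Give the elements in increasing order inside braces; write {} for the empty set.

R △ P = {4,6,7,8,12,13,14,15}
S − P = {6,9,14,16}
(R △ P) △ (S − P) = {4,7,8,9,12,13,15,16}
((R △ P) △ (S − P)) ∩ Q = {8,12,15,16}
P' = {4,6,7,9,11,12,13,14,16}
P' ∩ Q = {6,12,16}
(P' ∩ Q) △ Q = {8,10,15}
(((R △ P) △ (S − P)) ∩ Q) ∪ ((P' ∩ Q) △ Q) = {8,10,12,15,16}

{8,10,12,15,16}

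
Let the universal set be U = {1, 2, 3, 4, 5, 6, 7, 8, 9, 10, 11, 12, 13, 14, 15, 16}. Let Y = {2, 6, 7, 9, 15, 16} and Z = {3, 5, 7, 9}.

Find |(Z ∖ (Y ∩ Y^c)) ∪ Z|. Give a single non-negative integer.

Y^c = {1, 3, 4, 5, 8, 10, 11, 12, 13, 14}
Y ∩ Y^c = {}
Z ∖ (Y ∩ Y^c) = {3, 5, 7, 9}
(Z ∖ (Y ∩ Y^c)) ∪ Z = {3, 5, 7, 9}
|(Z ∖ (Y ∩ Y^c)) ∪ Z| = 4

4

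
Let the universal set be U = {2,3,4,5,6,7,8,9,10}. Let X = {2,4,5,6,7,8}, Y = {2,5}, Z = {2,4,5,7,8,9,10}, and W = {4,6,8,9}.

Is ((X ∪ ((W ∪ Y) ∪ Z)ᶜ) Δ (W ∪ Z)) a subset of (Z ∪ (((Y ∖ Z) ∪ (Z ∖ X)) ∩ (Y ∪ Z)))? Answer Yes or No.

No

W ∪ Y = {2,4,5,6,8,9}
(W ∪ Y) ∪ Z = {2,4,5,6,7,8,9,10}
((W ∪ Y) ∪ Z)ᶜ = {3}
X ∪ ((W ∪ Y) ∪ Z)ᶜ = {2,3,4,5,6,7,8}
W ∪ Z = {2,4,5,6,7,8,9,10}
(X ∪ ((W ∪ Y) ∪ Z)ᶜ) Δ (W ∪ Z) = {3,9,10}
Y ∖ Z = {}
Z ∖ X = {9,10}
(Y ∖ Z) ∪ (Z ∖ X) = {9,10}
Y ∪ Z = {2,4,5,7,8,9,10}
((Y ∖ Z) ∪ (Z ∖ X)) ∩ (Y ∪ Z) = {9,10}
Z ∪ (((Y ∖ Z) ∪ (Z ∖ X)) ∩ (Y ∪ Z)) = {2,4,5,7,8,9,10}
3 ∈ (X ∪ ((W ∪ Y) ∪ Z)ᶜ) Δ (W ∪ Z) but 3 ∉ Z ∪ (((Y ∖ Z) ∪ (Z ∖ X)) ∩ (Y ∪ Z)), so the inclusion fails.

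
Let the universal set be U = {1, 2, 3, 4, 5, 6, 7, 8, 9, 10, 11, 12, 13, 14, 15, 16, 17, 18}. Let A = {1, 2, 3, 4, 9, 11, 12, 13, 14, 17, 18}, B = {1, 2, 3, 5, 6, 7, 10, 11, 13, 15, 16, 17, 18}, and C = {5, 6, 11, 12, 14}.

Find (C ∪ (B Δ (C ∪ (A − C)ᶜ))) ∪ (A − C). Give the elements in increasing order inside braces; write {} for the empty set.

{1, 2, 3, 4, 5, 6, 8, 9, 11, 12, 13, 14, 17, 18}

A − C = {1, 2, 3, 4, 9, 13, 17, 18}
(A − C)ᶜ = {5, 6, 7, 8, 10, 11, 12, 14, 15, 16}
C ∪ (A − C)ᶜ = {5, 6, 7, 8, 10, 11, 12, 14, 15, 16}
B Δ (C ∪ (A − C)ᶜ) = {1, 2, 3, 8, 12, 13, 14, 17, 18}
C ∪ (B Δ (C ∪ (A − C)ᶜ)) = {1, 2, 3, 5, 6, 8, 11, 12, 13, 14, 17, 18}
(C ∪ (B Δ (C ∪ (A − C)ᶜ))) ∪ (A − C) = {1, 2, 3, 4, 5, 6, 8, 9, 11, 12, 13, 14, 17, 18}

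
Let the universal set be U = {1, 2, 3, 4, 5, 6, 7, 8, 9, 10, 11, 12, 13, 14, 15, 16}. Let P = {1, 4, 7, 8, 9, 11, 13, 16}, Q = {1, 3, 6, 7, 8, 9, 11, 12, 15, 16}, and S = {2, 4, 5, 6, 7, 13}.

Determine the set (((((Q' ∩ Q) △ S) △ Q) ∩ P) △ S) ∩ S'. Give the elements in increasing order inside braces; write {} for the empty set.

Q' = {2, 4, 5, 10, 13, 14}
Q' ∩ Q = {}
(Q' ∩ Q) △ S = {2, 4, 5, 6, 7, 13}
((Q' ∩ Q) △ S) △ Q = {1, 2, 3, 4, 5, 8, 9, 11, 12, 13, 15, 16}
(((Q' ∩ Q) △ S) △ Q) ∩ P = {1, 4, 8, 9, 11, 13, 16}
((((Q' ∩ Q) △ S) △ Q) ∩ P) △ S = {1, 2, 5, 6, 7, 8, 9, 11, 16}
S' = {1, 3, 8, 9, 10, 11, 12, 14, 15, 16}
(((((Q' ∩ Q) △ S) △ Q) ∩ P) △ S) ∩ S' = {1, 8, 9, 11, 16}

{1, 8, 9, 11, 16}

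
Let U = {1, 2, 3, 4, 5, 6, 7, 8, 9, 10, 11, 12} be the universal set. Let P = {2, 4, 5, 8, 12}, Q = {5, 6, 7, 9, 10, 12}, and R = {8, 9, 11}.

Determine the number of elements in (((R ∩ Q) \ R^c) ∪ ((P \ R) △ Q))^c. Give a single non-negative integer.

6

R ∩ Q = {9}
R^c = {1, 2, 3, 4, 5, 6, 7, 10, 12}
(R ∩ Q) \ R^c = {9}
P \ R = {2, 4, 5, 12}
(P \ R) △ Q = {2, 4, 6, 7, 9, 10}
((R ∩ Q) \ R^c) ∪ ((P \ R) △ Q) = {2, 4, 6, 7, 9, 10}
(((R ∩ Q) \ R^c) ∪ ((P \ R) △ Q))^c = {1, 3, 5, 8, 11, 12}
|(((R ∩ Q) \ R^c) ∪ ((P \ R) △ Q))^c| = 6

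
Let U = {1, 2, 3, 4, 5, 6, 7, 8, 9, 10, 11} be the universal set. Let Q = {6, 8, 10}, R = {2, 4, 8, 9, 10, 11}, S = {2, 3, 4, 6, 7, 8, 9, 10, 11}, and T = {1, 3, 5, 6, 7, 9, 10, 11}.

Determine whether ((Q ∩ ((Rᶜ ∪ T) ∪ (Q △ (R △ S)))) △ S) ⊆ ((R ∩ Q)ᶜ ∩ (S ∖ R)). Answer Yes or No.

Rᶜ = {1, 3, 5, 6, 7}
Rᶜ ∪ T = {1, 3, 5, 6, 7, 9, 10, 11}
R △ S = {3, 6, 7}
Q △ (R △ S) = {3, 7, 8, 10}
(Rᶜ ∪ T) ∪ (Q △ (R △ S)) = {1, 3, 5, 6, 7, 8, 9, 10, 11}
Q ∩ ((Rᶜ ∪ T) ∪ (Q △ (R △ S))) = {6, 8, 10}
(Q ∩ ((Rᶜ ∪ T) ∪ (Q △ (R △ S)))) △ S = {2, 3, 4, 7, 9, 11}
R ∩ Q = {8, 10}
(R ∩ Q)ᶜ = {1, 2, 3, 4, 5, 6, 7, 9, 11}
S ∖ R = {3, 6, 7}
(R ∩ Q)ᶜ ∩ (S ∖ R) = {3, 6, 7}
2 ∈ (Q ∩ ((Rᶜ ∪ T) ∪ (Q △ (R △ S)))) △ S but 2 ∉ (R ∩ Q)ᶜ ∩ (S ∖ R), so the inclusion fails.

No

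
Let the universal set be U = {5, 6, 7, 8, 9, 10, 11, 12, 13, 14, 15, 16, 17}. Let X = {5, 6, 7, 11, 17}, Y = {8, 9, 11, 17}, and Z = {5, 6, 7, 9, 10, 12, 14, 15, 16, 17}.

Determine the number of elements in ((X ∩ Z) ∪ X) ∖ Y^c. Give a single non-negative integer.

2

X ∩ Z = {5, 6, 7, 17}
(X ∩ Z) ∪ X = {5, 6, 7, 11, 17}
Y^c = {5, 6, 7, 10, 12, 13, 14, 15, 16}
((X ∩ Z) ∪ X) ∖ Y^c = {11, 17}
|((X ∩ Z) ∪ X) ∖ Y^c| = 2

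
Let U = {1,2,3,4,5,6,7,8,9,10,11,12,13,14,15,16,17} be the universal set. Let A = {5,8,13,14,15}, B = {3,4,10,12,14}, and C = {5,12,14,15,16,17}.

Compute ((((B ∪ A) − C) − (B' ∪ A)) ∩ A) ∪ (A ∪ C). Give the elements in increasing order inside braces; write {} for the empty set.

B ∪ A = {3,4,5,8,10,12,13,14,15}
(B ∪ A) − C = {3,4,8,10,13}
B' = {1,2,5,6,7,8,9,11,13,15,16,17}
B' ∪ A = {1,2,5,6,7,8,9,11,13,14,15,16,17}
((B ∪ A) − C) − (B' ∪ A) = {3,4,10}
(((B ∪ A) − C) − (B' ∪ A)) ∩ A = {}
A ∪ C = {5,8,12,13,14,15,16,17}
((((B ∪ A) − C) − (B' ∪ A)) ∩ A) ∪ (A ∪ C) = {5,8,12,13,14,15,16,17}

{5,8,12,13,14,15,16,17}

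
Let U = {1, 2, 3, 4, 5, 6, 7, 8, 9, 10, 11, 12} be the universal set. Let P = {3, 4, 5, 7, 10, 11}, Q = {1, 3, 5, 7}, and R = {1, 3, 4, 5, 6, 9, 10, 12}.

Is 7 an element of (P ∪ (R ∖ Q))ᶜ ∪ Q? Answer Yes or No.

7 ∉ R and 7 ∈ Q, so 7 ∉ R ∖ Q
7 ∈ P and 7 ∉ (R ∖ Q), so 7 ∈ P ∪ (R ∖ Q)
7 ∉ (P ∪ (R ∖ Q))ᶜ since 7 ∈ (P ∪ (R ∖ Q))
7 ∉ (P ∪ (R ∖ Q))ᶜ and 7 ∈ Q, so 7 ∈ (P ∪ (R ∖ Q))ᶜ ∪ Q

Yes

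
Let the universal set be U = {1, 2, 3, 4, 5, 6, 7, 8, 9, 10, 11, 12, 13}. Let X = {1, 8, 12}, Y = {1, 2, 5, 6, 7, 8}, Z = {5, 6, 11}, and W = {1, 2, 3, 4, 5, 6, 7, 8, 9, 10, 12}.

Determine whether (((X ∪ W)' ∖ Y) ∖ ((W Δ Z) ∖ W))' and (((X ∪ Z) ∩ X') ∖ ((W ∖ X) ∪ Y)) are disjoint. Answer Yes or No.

X ∪ W = {1, 2, 3, 4, 5, 6, 7, 8, 9, 10, 12}
(X ∪ W)' = {11, 13}
(X ∪ W)' ∖ Y = {11, 13}
W Δ Z = {1, 2, 3, 4, 7, 8, 9, 10, 11, 12}
(W Δ Z) ∖ W = {11}
((X ∪ W)' ∖ Y) ∖ ((W Δ Z) ∖ W) = {13}
(((X ∪ W)' ∖ Y) ∖ ((W Δ Z) ∖ W))' = {1, 2, 3, 4, 5, 6, 7, 8, 9, 10, 11, 12}
X ∪ Z = {1, 5, 6, 8, 11, 12}
X' = {2, 3, 4, 5, 6, 7, 9, 10, 11, 13}
(X ∪ Z) ∩ X' = {5, 6, 11}
W ∖ X = {2, 3, 4, 5, 6, 7, 9, 10}
(W ∖ X) ∪ Y = {1, 2, 3, 4, 5, 6, 7, 8, 9, 10}
((X ∪ Z) ∩ X') ∖ ((W ∖ X) ∪ Y) = {11}
11 lies in both, so they are not disjoint.

No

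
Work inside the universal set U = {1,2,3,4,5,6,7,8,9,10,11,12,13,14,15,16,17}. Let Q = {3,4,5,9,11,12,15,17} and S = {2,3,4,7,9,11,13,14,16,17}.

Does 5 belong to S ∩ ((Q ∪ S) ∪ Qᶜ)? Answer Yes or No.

5 ∈ Q and 5 ∉ S, so 5 ∈ Q ∪ S
5 ∈ Q, so 5 ∉ Qᶜ
5 ∈ (Q ∪ S) and 5 ∉ Qᶜ, so 5 ∈ (Q ∪ S) ∪ Qᶜ
5 ∉ S and 5 ∈ ((Q ∪ S) ∪ Qᶜ), so 5 ∉ S ∩ ((Q ∪ S) ∪ Qᶜ)

No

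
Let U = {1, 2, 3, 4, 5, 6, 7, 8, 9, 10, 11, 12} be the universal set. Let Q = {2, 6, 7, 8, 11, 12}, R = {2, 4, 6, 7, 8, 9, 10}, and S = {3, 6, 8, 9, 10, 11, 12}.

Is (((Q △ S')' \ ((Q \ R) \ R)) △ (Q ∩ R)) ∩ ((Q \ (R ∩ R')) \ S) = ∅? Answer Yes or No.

Yes

S' = {1, 2, 4, 5, 7}
Q △ S' = {1, 4, 5, 6, 8, 11, 12}
(Q △ S')' = {2, 3, 7, 9, 10}
Q \ R = {11, 12}
(Q \ R) \ R = {11, 12}
(Q △ S')' \ ((Q \ R) \ R) = {2, 3, 7, 9, 10}
Q ∩ R = {2, 6, 7, 8}
((Q △ S')' \ ((Q \ R) \ R)) △ (Q ∩ R) = {3, 6, 8, 9, 10}
R' = {1, 3, 5, 11, 12}
R ∩ R' = {}
Q \ (R ∩ R') = {2, 6, 7, 8, 11, 12}
(Q \ (R ∩ R')) \ S = {2, 7}
{3, 6, 8, 9, 10} and {2, 7} share no elements.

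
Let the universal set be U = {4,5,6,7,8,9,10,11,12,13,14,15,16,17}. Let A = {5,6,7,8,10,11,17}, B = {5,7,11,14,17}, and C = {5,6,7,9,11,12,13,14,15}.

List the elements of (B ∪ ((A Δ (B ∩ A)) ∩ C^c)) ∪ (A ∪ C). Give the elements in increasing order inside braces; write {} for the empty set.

{5,6,7,8,9,10,11,12,13,14,15,17}

B ∩ A = {5,7,11,17}
A Δ (B ∩ A) = {6,8,10}
C^c = {4,8,10,16,17}
(A Δ (B ∩ A)) ∩ C^c = {8,10}
B ∪ ((A Δ (B ∩ A)) ∩ C^c) = {5,7,8,10,11,14,17}
A ∪ C = {5,6,7,8,9,10,11,12,13,14,15,17}
(B ∪ ((A Δ (B ∩ A)) ∩ C^c)) ∪ (A ∪ C) = {5,6,7,8,9,10,11,12,13,14,15,17}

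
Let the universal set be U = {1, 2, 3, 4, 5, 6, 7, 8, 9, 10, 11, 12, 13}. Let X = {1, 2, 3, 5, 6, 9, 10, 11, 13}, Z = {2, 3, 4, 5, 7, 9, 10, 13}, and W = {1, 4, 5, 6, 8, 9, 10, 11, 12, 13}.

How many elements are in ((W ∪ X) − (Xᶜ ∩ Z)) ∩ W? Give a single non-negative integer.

W ∪ X = {1, 2, 3, 4, 5, 6, 8, 9, 10, 11, 12, 13}
Xᶜ = {4, 7, 8, 12}
Xᶜ ∩ Z = {4, 7}
(W ∪ X) − (Xᶜ ∩ Z) = {1, 2, 3, 5, 6, 8, 9, 10, 11, 12, 13}
((W ∪ X) − (Xᶜ ∩ Z)) ∩ W = {1, 5, 6, 8, 9, 10, 11, 12, 13}
|((W ∪ X) − (Xᶜ ∩ Z)) ∩ W| = 9

9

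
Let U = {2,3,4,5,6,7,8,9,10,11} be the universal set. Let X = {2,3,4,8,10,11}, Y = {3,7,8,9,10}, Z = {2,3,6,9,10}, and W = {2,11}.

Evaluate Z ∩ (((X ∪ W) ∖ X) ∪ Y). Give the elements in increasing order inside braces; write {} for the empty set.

X ∪ W = {2,3,4,8,10,11}
(X ∪ W) ∖ X = {}
((X ∪ W) ∖ X) ∪ Y = {3,7,8,9,10}
Z ∩ (((X ∪ W) ∖ X) ∪ Y) = {3,9,10}

{3,9,10}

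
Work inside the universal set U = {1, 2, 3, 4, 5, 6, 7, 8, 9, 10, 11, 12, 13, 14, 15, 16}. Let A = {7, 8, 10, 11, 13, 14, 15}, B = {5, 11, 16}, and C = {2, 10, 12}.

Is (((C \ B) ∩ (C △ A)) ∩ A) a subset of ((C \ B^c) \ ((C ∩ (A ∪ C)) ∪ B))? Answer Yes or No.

C \ B = {2, 10, 12}
C △ A = {2, 7, 8, 11, 12, 13, 14, 15}
(C \ B) ∩ (C △ A) = {2, 12}
((C \ B) ∩ (C △ A)) ∩ A = {}
B^c = {1, 2, 3, 4, 6, 7, 8, 9, 10, 12, 13, 14, 15}
C \ B^c = {}
A ∪ C = {2, 7, 8, 10, 11, 12, 13, 14, 15}
C ∩ (A ∪ C) = {2, 10, 12}
(C ∩ (A ∪ C)) ∪ B = {2, 5, 10, 11, 12, 16}
(C \ B^c) \ ((C ∩ (A ∪ C)) ∪ B) = {}
Every element of {} is in {}, so ((C \ B) ∩ (C △ A)) ∩ A ⊆ (C \ B^c) \ ((C ∩ (A ∪ C)) ∪ B).

Yes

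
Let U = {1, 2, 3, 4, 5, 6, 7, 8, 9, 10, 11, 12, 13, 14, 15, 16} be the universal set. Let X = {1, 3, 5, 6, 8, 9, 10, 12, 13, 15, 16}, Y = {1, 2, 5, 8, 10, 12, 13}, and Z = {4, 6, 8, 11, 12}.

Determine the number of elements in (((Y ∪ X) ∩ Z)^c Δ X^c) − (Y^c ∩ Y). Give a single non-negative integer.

8

Y ∪ X = {1, 2, 3, 5, 6, 8, 9, 10, 12, 13, 15, 16}
(Y ∪ X) ∩ Z = {6, 8, 12}
((Y ∪ X) ∩ Z)^c = {1, 2, 3, 4, 5, 7, 9, 10, 11, 13, 14, 15, 16}
X^c = {2, 4, 7, 11, 14}
((Y ∪ X) ∩ Z)^c Δ X^c = {1, 3, 5, 9, 10, 13, 15, 16}
Y^c = {3, 4, 6, 7, 9, 11, 14, 15, 16}
Y^c ∩ Y = {}
(((Y ∪ X) ∩ Z)^c Δ X^c) − (Y^c ∩ Y) = {1, 3, 5, 9, 10, 13, 15, 16}
|(((Y ∪ X) ∩ Z)^c Δ X^c) − (Y^c ∩ Y)| = 8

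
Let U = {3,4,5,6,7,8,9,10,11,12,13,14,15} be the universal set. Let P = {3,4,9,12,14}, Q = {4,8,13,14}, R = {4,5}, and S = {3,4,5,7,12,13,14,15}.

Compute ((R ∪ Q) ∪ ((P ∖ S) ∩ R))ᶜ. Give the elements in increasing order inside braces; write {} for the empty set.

R ∪ Q = {4,5,8,13,14}
P ∖ S = {9}
(P ∖ S) ∩ R = {}
(R ∪ Q) ∪ ((P ∖ S) ∩ R) = {4,5,8,13,14}
((R ∪ Q) ∪ ((P ∖ S) ∩ R))ᶜ = {3,6,7,9,10,11,12,15}

{3,6,7,9,10,11,12,15}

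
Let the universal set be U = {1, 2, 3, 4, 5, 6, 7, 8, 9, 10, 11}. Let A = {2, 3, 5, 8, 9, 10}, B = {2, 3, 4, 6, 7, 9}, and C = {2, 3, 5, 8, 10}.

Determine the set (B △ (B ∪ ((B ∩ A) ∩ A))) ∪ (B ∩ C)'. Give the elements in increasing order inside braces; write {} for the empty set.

B ∩ A = {2, 3, 9}
(B ∩ A) ∩ A = {2, 3, 9}
B ∪ ((B ∩ A) ∩ A) = {2, 3, 4, 6, 7, 9}
B △ (B ∪ ((B ∩ A) ∩ A)) = {}
B ∩ C = {2, 3}
(B ∩ C)' = {1, 4, 5, 6, 7, 8, 9, 10, 11}
(B △ (B ∪ ((B ∩ A) ∩ A))) ∪ (B ∩ C)' = {1, 4, 5, 6, 7, 8, 9, 10, 11}

{1, 4, 5, 6, 7, 8, 9, 10, 11}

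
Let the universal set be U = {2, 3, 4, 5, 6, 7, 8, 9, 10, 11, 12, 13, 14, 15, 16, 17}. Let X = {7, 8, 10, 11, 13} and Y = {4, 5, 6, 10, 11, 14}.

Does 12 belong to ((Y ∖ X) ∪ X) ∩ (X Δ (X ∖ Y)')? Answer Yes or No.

No

12 ∉ Y and 12 ∉ X, so 12 ∉ Y ∖ X
12 ∉ (Y ∖ X) and 12 ∉ X, so 12 ∉ (Y ∖ X) ∪ X
12 ∉ X and 12 ∉ Y, so 12 ∉ X ∖ Y
12 ∈ (X ∖ Y)' since 12 ∉ (X ∖ Y)
12 ∉ X and 12 ∈ (X ∖ Y)', so 12 ∈ X Δ (X ∖ Y)'
12 ∉ ((Y ∖ X) ∪ X) and 12 ∈ (X Δ (X ∖ Y)'), so 12 ∉ ((Y ∖ X) ∪ X) ∩ (X Δ (X ∖ Y)')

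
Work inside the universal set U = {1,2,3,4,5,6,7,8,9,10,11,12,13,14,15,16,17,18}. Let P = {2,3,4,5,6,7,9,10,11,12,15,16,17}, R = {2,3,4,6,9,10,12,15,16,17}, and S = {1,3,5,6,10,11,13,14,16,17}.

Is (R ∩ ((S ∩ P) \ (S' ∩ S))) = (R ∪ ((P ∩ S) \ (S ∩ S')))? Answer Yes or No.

S ∩ P = {3,5,6,10,11,16,17}
S' = {2,4,7,8,9,12,15,18}
S' ∩ S = {}
(S ∩ P) \ (S' ∩ S) = {3,5,6,10,11,16,17}
R ∩ ((S ∩ P) \ (S' ∩ S)) = {3,6,10,16,17}
P ∩ S = {3,5,6,10,11,16,17}
S ∩ S' = {}
(P ∩ S) \ (S ∩ S') = {3,5,6,10,11,16,17}
R ∪ ((P ∩ S) \ (S ∩ S')) = {2,3,4,5,6,9,10,11,12,15,16,17}
2 ∈ R ∪ ((P ∩ S) \ (S ∩ S')) but 2 ∉ R ∩ ((S ∩ P) \ (S' ∩ S)), so they differ.

No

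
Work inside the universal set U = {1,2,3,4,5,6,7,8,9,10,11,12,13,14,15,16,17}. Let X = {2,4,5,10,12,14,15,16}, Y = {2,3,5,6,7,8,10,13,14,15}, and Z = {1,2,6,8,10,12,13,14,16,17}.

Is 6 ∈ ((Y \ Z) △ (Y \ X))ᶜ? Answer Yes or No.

6 ∈ Y and 6 ∈ Z, so 6 ∉ Y \ Z
6 ∈ Y and 6 ∉ X, so 6 ∈ Y \ X
6 ∉ (Y \ Z) and 6 ∈ (Y \ X), so 6 ∈ (Y \ Z) △ (Y \ X)
6 ∉ ((Y \ Z) △ (Y \ X))ᶜ since 6 ∈ ((Y \ Z) △ (Y \ X))

No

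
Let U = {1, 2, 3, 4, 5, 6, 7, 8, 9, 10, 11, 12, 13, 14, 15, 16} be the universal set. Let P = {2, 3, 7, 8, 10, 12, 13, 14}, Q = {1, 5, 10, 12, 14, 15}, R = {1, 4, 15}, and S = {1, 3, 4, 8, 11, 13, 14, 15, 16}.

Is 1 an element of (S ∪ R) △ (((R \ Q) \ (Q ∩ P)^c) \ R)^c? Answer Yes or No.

1 ∈ S and 1 ∈ R, so 1 ∈ S ∪ R
1 ∈ R and 1 ∈ Q, so 1 ∉ R \ Q
1 ∈ Q and 1 ∉ P, so 1 ∉ Q ∩ P
1 ∈ (Q ∩ P)^c since 1 ∉ (Q ∩ P)
1 ∉ (R \ Q) and 1 ∈ (Q ∩ P)^c, so 1 ∉ (R \ Q) \ (Q ∩ P)^c
1 ∉ ((R \ Q) \ (Q ∩ P)^c) and 1 ∈ R, so 1 ∉ ((R \ Q) \ (Q ∩ P)^c) \ R
1 ∈ (((R \ Q) \ (Q ∩ P)^c) \ R)^c since 1 ∉ (((R \ Q) \ (Q ∩ P)^c) \ R)
1 ∈ (S ∪ R) and 1 ∈ (((R \ Q) \ (Q ∩ P)^c) \ R)^c, so 1 ∉ (S ∪ R) △ (((R \ Q) \ (Q ∩ P)^c) \ R)^c

No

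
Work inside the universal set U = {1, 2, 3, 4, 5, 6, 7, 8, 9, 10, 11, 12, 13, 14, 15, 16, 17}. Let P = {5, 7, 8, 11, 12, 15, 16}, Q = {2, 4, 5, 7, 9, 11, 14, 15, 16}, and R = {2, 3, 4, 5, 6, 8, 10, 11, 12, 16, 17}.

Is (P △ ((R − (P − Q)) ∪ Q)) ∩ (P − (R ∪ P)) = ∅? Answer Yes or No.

P − Q = {8, 12}
R − (P − Q) = {2, 3, 4, 5, 6, 10, 11, 16, 17}
(R − (P − Q)) ∪ Q = {2, 3, 4, 5, 6, 7, 9, 10, 11, 14, 15, 16, 17}
P △ ((R − (P − Q)) ∪ Q) = {2, 3, 4, 6, 8, 9, 10, 12, 14, 17}
R ∪ P = {2, 3, 4, 5, 6, 7, 8, 10, 11, 12, 15, 16, 17}
P − (R ∪ P) = {}
{2, 3, 4, 6, 8, 9, 10, 12, 14, 17} and {} share no elements.

Yes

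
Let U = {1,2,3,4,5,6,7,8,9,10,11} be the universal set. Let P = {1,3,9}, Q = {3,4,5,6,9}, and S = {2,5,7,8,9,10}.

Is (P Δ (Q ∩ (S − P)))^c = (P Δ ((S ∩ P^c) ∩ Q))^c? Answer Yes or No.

S − P = {2,5,7,8,10}
Q ∩ (S − P) = {5}
P Δ (Q ∩ (S − P)) = {1,3,5,9}
(P Δ (Q ∩ (S − P)))^c = {2,4,6,7,8,10,11}
P^c = {2,4,5,6,7,8,10,11}
S ∩ P^c = {2,5,7,8,10}
(S ∩ P^c) ∩ Q = {5}
P Δ ((S ∩ P^c) ∩ Q) = {1,3,5,9}
(P Δ ((S ∩ P^c) ∩ Q))^c = {2,4,6,7,8,10,11}
Both equal {2,4,6,7,8,10,11}, so (P Δ (Q ∩ (S − P)))^c = (P Δ ((S ∩ P^c) ∩ Q))^c.

Yes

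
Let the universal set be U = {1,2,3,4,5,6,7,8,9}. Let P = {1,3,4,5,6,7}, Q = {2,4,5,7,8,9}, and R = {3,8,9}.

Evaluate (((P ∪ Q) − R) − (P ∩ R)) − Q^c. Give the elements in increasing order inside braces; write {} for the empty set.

P ∪ Q = {1,2,3,4,5,6,7,8,9}
(P ∪ Q) − R = {1,2,4,5,6,7}
P ∩ R = {3}
((P ∪ Q) − R) − (P ∩ R) = {1,2,4,5,6,7}
Q^c = {1,3,6}
(((P ∪ Q) − R) − (P ∩ R)) − Q^c = {2,4,5,7}

{2,4,5,7}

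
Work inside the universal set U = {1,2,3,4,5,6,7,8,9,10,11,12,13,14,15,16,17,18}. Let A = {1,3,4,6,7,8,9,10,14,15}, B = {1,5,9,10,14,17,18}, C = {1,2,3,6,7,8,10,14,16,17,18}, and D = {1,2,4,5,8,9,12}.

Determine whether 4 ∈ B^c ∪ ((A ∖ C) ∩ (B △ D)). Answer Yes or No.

4 ∉ B, so 4 ∈ B^c
4 ∈ A and 4 ∉ C, so 4 ∈ A ∖ C
4 ∉ B and 4 ∈ D, so 4 ∈ B △ D
4 ∈ (A ∖ C) and 4 ∈ (B △ D), so 4 ∈ (A ∖ C) ∩ (B △ D)
4 ∈ B^c and 4 ∈ ((A ∖ C) ∩ (B △ D)), so 4 ∈ B^c ∪ ((A ∖ C) ∩ (B △ D))

Yes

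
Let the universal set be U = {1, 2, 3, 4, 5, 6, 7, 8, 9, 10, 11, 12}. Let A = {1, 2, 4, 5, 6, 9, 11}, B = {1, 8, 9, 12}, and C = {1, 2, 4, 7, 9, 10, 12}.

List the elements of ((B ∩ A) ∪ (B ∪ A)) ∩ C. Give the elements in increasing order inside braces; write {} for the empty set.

{1, 2, 4, 9, 12}

B ∩ A = {1, 9}
B ∪ A = {1, 2, 4, 5, 6, 8, 9, 11, 12}
(B ∩ A) ∪ (B ∪ A) = {1, 2, 4, 5, 6, 8, 9, 11, 12}
((B ∩ A) ∪ (B ∪ A)) ∩ C = {1, 2, 4, 9, 12}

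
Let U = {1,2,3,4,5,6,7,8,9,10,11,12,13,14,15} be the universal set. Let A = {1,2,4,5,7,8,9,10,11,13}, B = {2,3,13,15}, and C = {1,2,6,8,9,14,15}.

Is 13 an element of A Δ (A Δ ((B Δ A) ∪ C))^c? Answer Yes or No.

13 ∈ B and 13 ∈ A, so 13 ∉ B Δ A
13 ∉ (B Δ A) and 13 ∉ C, so 13 ∉ (B Δ A) ∪ C
13 ∈ A and 13 ∉ ((B Δ A) ∪ C), so 13 ∈ A Δ ((B Δ A) ∪ C)
13 ∉ (A Δ ((B Δ A) ∪ C))^c since 13 ∈ (A Δ ((B Δ A) ∪ C))
13 ∈ A and 13 ∉ (A Δ ((B Δ A) ∪ C))^c, so 13 ∈ A Δ (A Δ ((B Δ A) ∪ C))^c

Yes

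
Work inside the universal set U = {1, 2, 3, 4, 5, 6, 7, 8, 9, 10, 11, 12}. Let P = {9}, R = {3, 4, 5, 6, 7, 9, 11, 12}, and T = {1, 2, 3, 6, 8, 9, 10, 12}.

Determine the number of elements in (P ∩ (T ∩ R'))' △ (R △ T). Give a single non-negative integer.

R' = {1, 2, 8, 10}
T ∩ R' = {1, 2, 8, 10}
P ∩ (T ∩ R') = {}
(P ∩ (T ∩ R'))' = {1, 2, 3, 4, 5, 6, 7, 8, 9, 10, 11, 12}
R △ T = {1, 2, 4, 5, 7, 8, 10, 11}
(P ∩ (T ∩ R'))' △ (R △ T) = {3, 6, 9, 12}
|(P ∩ (T ∩ R'))' △ (R △ T)| = 4

4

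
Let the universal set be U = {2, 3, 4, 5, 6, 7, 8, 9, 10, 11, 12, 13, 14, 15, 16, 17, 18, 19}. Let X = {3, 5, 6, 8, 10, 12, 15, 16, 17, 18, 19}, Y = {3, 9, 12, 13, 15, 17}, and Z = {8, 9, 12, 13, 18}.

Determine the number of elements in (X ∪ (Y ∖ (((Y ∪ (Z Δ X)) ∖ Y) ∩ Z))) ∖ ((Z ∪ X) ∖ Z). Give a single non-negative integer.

Z Δ X = {3, 5, 6, 9, 10, 13, 15, 16, 17, 19}
Y ∪ (Z Δ X) = {3, 5, 6, 9, 10, 12, 13, 15, 16, 17, 19}
(Y ∪ (Z Δ X)) ∖ Y = {5, 6, 10, 16, 19}
((Y ∪ (Z Δ X)) ∖ Y) ∩ Z = {}
Y ∖ (((Y ∪ (Z Δ X)) ∖ Y) ∩ Z) = {3, 9, 12, 13, 15, 17}
X ∪ (Y ∖ (((Y ∪ (Z Δ X)) ∖ Y) ∩ Z)) = {3, 5, 6, 8, 9, 10, 12, 13, 15, 16, 17, 18, 19}
Z ∪ X = {3, 5, 6, 8, 9, 10, 12, 13, 15, 16, 17, 18, 19}
(Z ∪ X) ∖ Z = {3, 5, 6, 10, 15, 16, 17, 19}
(X ∪ (Y ∖ (((Y ∪ (Z Δ X)) ∖ Y) ∩ Z))) ∖ ((Z ∪ X) ∖ Z) = {8, 9, 12, 13, 18}
|(X ∪ (Y ∖ (((Y ∪ (Z Δ X)) ∖ Y) ∩ Z))) ∖ ((Z ∪ X) ∖ Z)| = 5

5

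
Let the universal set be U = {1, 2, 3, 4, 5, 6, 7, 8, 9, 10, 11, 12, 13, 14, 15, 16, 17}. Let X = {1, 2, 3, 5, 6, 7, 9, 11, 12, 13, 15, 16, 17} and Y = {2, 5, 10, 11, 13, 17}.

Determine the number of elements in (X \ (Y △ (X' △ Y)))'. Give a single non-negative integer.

X' = {4, 8, 10, 14}
X' △ Y = {2, 4, 5, 8, 11, 13, 14, 17}
Y △ (X' △ Y) = {4, 8, 10, 14}
X \ (Y △ (X' △ Y)) = {1, 2, 3, 5, 6, 7, 9, 11, 12, 13, 15, 16, 17}
(X \ (Y △ (X' △ Y)))' = {4, 8, 10, 14}
|(X \ (Y △ (X' △ Y)))'| = 4

4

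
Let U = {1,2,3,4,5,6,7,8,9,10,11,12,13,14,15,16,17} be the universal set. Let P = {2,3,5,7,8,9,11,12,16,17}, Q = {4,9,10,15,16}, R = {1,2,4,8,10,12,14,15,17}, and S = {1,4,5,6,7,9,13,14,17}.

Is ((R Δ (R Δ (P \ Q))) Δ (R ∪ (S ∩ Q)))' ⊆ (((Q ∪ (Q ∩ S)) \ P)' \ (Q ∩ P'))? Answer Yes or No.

Yes

P \ Q = {2,3,5,7,8,11,12,17}
R Δ (P \ Q) = {1,3,4,5,7,10,11,14,15}
R Δ (R Δ (P \ Q)) = {2,3,5,7,8,11,12,17}
S ∩ Q = {4,9}
R ∪ (S ∩ Q) = {1,2,4,8,9,10,12,14,15,17}
(R Δ (R Δ (P \ Q))) Δ (R ∪ (S ∩ Q)) = {1,3,4,5,7,9,10,11,14,15}
((R Δ (R Δ (P \ Q))) Δ (R ∪ (S ∩ Q)))' = {2,6,8,12,13,16,17}
Q ∩ S = {4,9}
Q ∪ (Q ∩ S) = {4,9,10,15,16}
(Q ∪ (Q ∩ S)) \ P = {4,10,15}
((Q ∪ (Q ∩ S)) \ P)' = {1,2,3,5,6,7,8,9,11,12,13,14,16,17}
P' = {1,4,6,10,13,14,15}
Q ∩ P' = {4,10,15}
((Q ∪ (Q ∩ S)) \ P)' \ (Q ∩ P') = {1,2,3,5,6,7,8,9,11,12,13,14,16,17}
Every element of {2,6,8,12,13,16,17} is in {1,2,3,5,6,7,8,9,11,12,13,14,16,17}, so ((R Δ (R Δ (P \ Q))) Δ (R ∪ (S ∩ Q)))' ⊆ ((Q ∪ (Q ∩ S)) \ P)' \ (Q ∩ P').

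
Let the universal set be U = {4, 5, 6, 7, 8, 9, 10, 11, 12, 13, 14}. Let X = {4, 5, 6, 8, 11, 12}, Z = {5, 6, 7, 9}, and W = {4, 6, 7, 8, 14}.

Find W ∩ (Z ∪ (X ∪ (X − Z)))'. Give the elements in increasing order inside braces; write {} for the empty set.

{14}

X − Z = {4, 8, 11, 12}
X ∪ (X − Z) = {4, 5, 6, 8, 11, 12}
Z ∪ (X ∪ (X − Z)) = {4, 5, 6, 7, 8, 9, 11, 12}
(Z ∪ (X ∪ (X − Z)))' = {10, 13, 14}
W ∩ (Z ∪ (X ∪ (X − Z)))' = {14}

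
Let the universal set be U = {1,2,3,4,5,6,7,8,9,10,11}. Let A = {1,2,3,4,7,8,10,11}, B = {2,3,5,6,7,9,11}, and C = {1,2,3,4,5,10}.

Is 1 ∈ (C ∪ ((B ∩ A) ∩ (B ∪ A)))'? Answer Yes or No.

1 ∉ B and 1 ∈ A, so 1 ∉ B ∩ A
1 ∉ B and 1 ∈ A, so 1 ∈ B ∪ A
1 ∉ (B ∩ A) and 1 ∈ (B ∪ A), so 1 ∉ (B ∩ A) ∩ (B ∪ A)
1 ∈ C and 1 ∉ ((B ∩ A) ∩ (B ∪ A)), so 1 ∈ C ∪ ((B ∩ A) ∩ (B ∪ A))
1 ∉ (C ∪ ((B ∩ A) ∩ (B ∪ A)))' since 1 ∈ (C ∪ ((B ∩ A) ∩ (B ∪ A)))

No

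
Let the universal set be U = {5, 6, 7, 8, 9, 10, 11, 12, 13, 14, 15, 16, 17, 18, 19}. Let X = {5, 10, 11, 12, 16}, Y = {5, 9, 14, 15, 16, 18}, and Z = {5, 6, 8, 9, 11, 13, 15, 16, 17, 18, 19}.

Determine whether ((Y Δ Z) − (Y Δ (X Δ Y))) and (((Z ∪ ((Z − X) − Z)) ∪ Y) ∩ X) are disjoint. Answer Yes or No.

Y Δ Z = {6, 8, 11, 13, 14, 17, 19}
X Δ Y = {9, 10, 11, 12, 14, 15, 18}
Y Δ (X Δ Y) = {5, 10, 11, 12, 16}
(Y Δ Z) − (Y Δ (X Δ Y)) = {6, 8, 13, 14, 17, 19}
Z − X = {6, 8, 9, 13, 15, 17, 18, 19}
(Z − X) − Z = {}
Z ∪ ((Z − X) − Z) = {5, 6, 8, 9, 11, 13, 15, 16, 17, 18, 19}
(Z ∪ ((Z − X) − Z)) ∪ Y = {5, 6, 8, 9, 11, 13, 14, 15, 16, 17, 18, 19}
((Z ∪ ((Z − X) − Z)) ∪ Y) ∩ X = {5, 11, 16}
{6, 8, 13, 14, 17, 19} and {5, 11, 16} share no elements.

Yes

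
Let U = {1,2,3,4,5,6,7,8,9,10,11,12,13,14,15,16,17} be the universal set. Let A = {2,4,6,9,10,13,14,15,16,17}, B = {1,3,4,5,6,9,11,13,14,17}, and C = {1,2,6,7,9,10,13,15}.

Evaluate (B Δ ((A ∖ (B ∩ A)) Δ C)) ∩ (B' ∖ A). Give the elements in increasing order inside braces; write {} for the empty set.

{7}

B ∩ A = {4,6,9,13,14,17}
A ∖ (B ∩ A) = {2,10,15,16}
(A ∖ (B ∩ A)) Δ C = {1,6,7,9,13,16}
B Δ ((A ∖ (B ∩ A)) Δ C) = {3,4,5,7,11,14,16,17}
B' = {2,7,8,10,12,15,16}
B' ∖ A = {7,8,12}
(B Δ ((A ∖ (B ∩ A)) Δ C)) ∩ (B' ∖ A) = {7}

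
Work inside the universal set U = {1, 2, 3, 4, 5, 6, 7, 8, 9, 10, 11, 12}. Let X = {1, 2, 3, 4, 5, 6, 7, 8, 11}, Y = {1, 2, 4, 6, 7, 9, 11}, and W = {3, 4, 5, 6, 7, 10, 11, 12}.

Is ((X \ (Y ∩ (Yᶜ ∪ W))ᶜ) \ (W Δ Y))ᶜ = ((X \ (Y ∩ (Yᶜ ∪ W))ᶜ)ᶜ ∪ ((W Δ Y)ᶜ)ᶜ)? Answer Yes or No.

Yᶜ = {3, 5, 8, 10, 12}
Yᶜ ∪ W = {3, 4, 5, 6, 7, 8, 10, 11, 12}
Y ∩ (Yᶜ ∪ W) = {4, 6, 7, 11}
(Y ∩ (Yᶜ ∪ W))ᶜ = {1, 2, 3, 5, 8, 9, 10, 12}
X \ (Y ∩ (Yᶜ ∪ W))ᶜ = {4, 6, 7, 11}
W Δ Y = {1, 2, 3, 5, 9, 10, 12}
(X \ (Y ∩ (Yᶜ ∪ W))ᶜ) \ (W Δ Y) = {4, 6, 7, 11}
((X \ (Y ∩ (Yᶜ ∪ W))ᶜ) \ (W Δ Y))ᶜ = {1, 2, 3, 5, 8, 9, 10, 12}
(X \ (Y ∩ (Yᶜ ∪ W))ᶜ)ᶜ = {1, 2, 3, 5, 8, 9, 10, 12}
(W Δ Y)ᶜ = {4, 6, 7, 8, 11}
((W Δ Y)ᶜ)ᶜ = {1, 2, 3, 5, 9, 10, 12}
(X \ (Y ∩ (Yᶜ ∪ W))ᶜ)ᶜ ∪ ((W Δ Y)ᶜ)ᶜ = {1, 2, 3, 5, 8, 9, 10, 12}
Both equal {1, 2, 3, 5, 8, 9, 10, 12}, so ((X \ (Y ∩ (Yᶜ ∪ W))ᶜ) \ (W Δ Y))ᶜ = (X \ (Y ∩ (Yᶜ ∪ W))ᶜ)ᶜ ∪ ((W Δ Y)ᶜ)ᶜ.

Yes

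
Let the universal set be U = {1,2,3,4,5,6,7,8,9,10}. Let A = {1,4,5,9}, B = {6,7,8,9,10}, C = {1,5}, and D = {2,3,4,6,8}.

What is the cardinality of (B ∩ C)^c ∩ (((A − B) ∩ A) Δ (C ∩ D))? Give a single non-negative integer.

3

B ∩ C = {}
(B ∩ C)^c = {1,2,3,4,5,6,7,8,9,10}
A − B = {1,4,5}
(A − B) ∩ A = {1,4,5}
C ∩ D = {}
((A − B) ∩ A) Δ (C ∩ D) = {1,4,5}
(B ∩ C)^c ∩ (((A − B) ∩ A) Δ (C ∩ D)) = {1,4,5}
|(B ∩ C)^c ∩ (((A − B) ∩ A) Δ (C ∩ D))| = 3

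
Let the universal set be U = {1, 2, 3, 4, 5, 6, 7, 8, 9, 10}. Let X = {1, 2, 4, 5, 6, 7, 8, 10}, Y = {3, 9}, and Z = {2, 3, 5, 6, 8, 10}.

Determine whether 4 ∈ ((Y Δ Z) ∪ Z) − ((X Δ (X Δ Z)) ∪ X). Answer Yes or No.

No

4 ∉ Y and 4 ∉ Z, so 4 ∉ Y Δ Z
4 ∉ (Y Δ Z) and 4 ∉ Z, so 4 ∉ (Y Δ Z) ∪ Z
4 ∈ X and 4 ∉ Z, so 4 ∈ X Δ Z
4 ∈ X and 4 ∈ (X Δ Z), so 4 ∉ X Δ (X Δ Z)
4 ∉ (X Δ (X Δ Z)) and 4 ∈ X, so 4 ∈ (X Δ (X Δ Z)) ∪ X
4 ∉ ((Y Δ Z) ∪ Z) and 4 ∈ ((X Δ (X Δ Z)) ∪ X), so 4 ∉ ((Y Δ Z) ∪ Z) − ((X Δ (X Δ Z)) ∪ X)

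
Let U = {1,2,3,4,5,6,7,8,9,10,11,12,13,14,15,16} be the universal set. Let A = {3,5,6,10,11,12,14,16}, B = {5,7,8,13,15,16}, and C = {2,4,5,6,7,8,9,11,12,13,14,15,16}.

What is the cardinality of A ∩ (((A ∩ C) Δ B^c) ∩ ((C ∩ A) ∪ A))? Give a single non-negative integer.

A ∩ C = {5,6,11,12,14,16}
B^c = {1,2,3,4,6,9,10,11,12,14}
(A ∩ C) Δ B^c = {1,2,3,4,5,9,10,16}
C ∩ A = {5,6,11,12,14,16}
(C ∩ A) ∪ A = {3,5,6,10,11,12,14,16}
((A ∩ C) Δ B^c) ∩ ((C ∩ A) ∪ A) = {3,5,10,16}
A ∩ (((A ∩ C) Δ B^c) ∩ ((C ∩ A) ∪ A)) = {3,5,10,16}
|A ∩ (((A ∩ C) Δ B^c) ∩ ((C ∩ A) ∪ A))| = 4

4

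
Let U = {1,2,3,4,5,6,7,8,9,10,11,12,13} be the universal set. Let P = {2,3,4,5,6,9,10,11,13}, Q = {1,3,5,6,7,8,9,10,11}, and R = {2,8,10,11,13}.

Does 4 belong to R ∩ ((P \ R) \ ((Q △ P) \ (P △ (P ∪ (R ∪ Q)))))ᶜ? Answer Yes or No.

No

4 ∈ P and 4 ∉ R, so 4 ∈ P \ R
4 ∉ Q and 4 ∈ P, so 4 ∈ Q △ P
4 ∉ R and 4 ∉ Q, so 4 ∉ R ∪ Q
4 ∈ P and 4 ∉ (R ∪ Q), so 4 ∈ P ∪ (R ∪ Q)
4 ∈ P and 4 ∈ (P ∪ (R ∪ Q)), so 4 ∉ P △ (P ∪ (R ∪ Q))
4 ∈ (Q △ P) and 4 ∉ (P △ (P ∪ (R ∪ Q))), so 4 ∈ (Q △ P) \ (P △ (P ∪ (R ∪ Q)))
4 ∈ (P \ R) and 4 ∈ ((Q △ P) \ (P △ (P ∪ (R ∪ Q)))), so 4 ∉ (P \ R) \ ((Q △ P) \ (P △ (P ∪ (R ∪ Q))))
4 ∈ ((P \ R) \ ((Q △ P) \ (P △ (P ∪ (R ∪ Q)))))ᶜ since 4 ∉ ((P \ R) \ ((Q △ P) \ (P △ (P ∪ (R ∪ Q)))))
4 ∉ R and 4 ∈ ((P \ R) \ ((Q △ P) \ (P △ (P ∪ (R ∪ Q)))))ᶜ, so 4 ∉ R ∩ ((P \ R) \ ((Q △ P) \ (P △ (P ∪ (R ∪ Q)))))ᶜ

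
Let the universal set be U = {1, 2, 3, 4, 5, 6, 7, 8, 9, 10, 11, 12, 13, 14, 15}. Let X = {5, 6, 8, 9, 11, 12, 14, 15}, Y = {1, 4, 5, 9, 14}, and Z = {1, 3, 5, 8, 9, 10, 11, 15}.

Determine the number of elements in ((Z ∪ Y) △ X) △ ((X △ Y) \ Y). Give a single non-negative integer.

7

Z ∪ Y = {1, 3, 4, 5, 8, 9, 10, 11, 14, 15}
(Z ∪ Y) △ X = {1, 3, 4, 6, 10, 12}
X △ Y = {1, 4, 6, 8, 11, 12, 15}
(X △ Y) \ Y = {6, 8, 11, 12, 15}
((Z ∪ Y) △ X) △ ((X △ Y) \ Y) = {1, 3, 4, 8, 10, 11, 15}
|((Z ∪ Y) △ X) △ ((X △ Y) \ Y)| = 7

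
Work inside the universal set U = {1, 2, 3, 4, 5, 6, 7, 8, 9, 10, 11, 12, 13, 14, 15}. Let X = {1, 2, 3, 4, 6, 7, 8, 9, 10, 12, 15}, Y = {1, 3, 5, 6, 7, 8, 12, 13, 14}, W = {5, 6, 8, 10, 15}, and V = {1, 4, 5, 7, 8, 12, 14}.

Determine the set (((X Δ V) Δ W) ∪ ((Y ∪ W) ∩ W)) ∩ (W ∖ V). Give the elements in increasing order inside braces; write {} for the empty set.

X Δ V = {2, 3, 5, 6, 9, 10, 14, 15}
(X Δ V) Δ W = {2, 3, 8, 9, 14}
Y ∪ W = {1, 3, 5, 6, 7, 8, 10, 12, 13, 14, 15}
(Y ∪ W) ∩ W = {5, 6, 8, 10, 15}
((X Δ V) Δ W) ∪ ((Y ∪ W) ∩ W) = {2, 3, 5, 6, 8, 9, 10, 14, 15}
W ∖ V = {6, 10, 15}
(((X Δ V) Δ W) ∪ ((Y ∪ W) ∩ W)) ∩ (W ∖ V) = {6, 10, 15}

{6, 10, 15}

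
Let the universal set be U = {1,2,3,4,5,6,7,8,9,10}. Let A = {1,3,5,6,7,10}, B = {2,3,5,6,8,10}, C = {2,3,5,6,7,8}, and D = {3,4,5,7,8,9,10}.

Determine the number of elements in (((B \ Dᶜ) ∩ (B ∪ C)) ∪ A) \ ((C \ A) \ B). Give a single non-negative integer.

7

Dᶜ = {1,2,6}
B \ Dᶜ = {3,5,8,10}
B ∪ C = {2,3,5,6,7,8,10}
(B \ Dᶜ) ∩ (B ∪ C) = {3,5,8,10}
((B \ Dᶜ) ∩ (B ∪ C)) ∪ A = {1,3,5,6,7,8,10}
C \ A = {2,8}
(C \ A) \ B = {}
(((B \ Dᶜ) ∩ (B ∪ C)) ∪ A) \ ((C \ A) \ B) = {1,3,5,6,7,8,10}
|(((B \ Dᶜ) ∩ (B ∪ C)) ∪ A) \ ((C \ A) \ B)| = 7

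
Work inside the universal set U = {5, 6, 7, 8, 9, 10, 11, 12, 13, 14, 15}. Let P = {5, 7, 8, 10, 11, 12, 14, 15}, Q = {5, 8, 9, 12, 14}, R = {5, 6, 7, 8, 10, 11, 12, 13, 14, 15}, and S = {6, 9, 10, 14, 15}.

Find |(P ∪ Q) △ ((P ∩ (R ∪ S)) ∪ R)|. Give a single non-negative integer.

P ∪ Q = {5, 7, 8, 9, 10, 11, 12, 14, 15}
R ∪ S = {5, 6, 7, 8, 9, 10, 11, 12, 13, 14, 15}
P ∩ (R ∪ S) = {5, 7, 8, 10, 11, 12, 14, 15}
(P ∩ (R ∪ S)) ∪ R = {5, 6, 7, 8, 10, 11, 12, 13, 14, 15}
(P ∪ Q) △ ((P ∩ (R ∪ S)) ∪ R) = {6, 9, 13}
|(P ∪ Q) △ ((P ∩ (R ∪ S)) ∪ R)| = 3

3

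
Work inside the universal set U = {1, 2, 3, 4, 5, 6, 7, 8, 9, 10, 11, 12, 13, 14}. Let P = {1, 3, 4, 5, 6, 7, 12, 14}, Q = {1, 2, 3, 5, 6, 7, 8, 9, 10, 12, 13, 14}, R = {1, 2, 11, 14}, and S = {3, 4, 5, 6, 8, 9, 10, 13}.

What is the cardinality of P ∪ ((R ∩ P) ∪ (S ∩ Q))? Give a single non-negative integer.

R ∩ P = {1, 14}
S ∩ Q = {3, 5, 6, 8, 9, 10, 13}
(R ∩ P) ∪ (S ∩ Q) = {1, 3, 5, 6, 8, 9, 10, 13, 14}
P ∪ ((R ∩ P) ∪ (S ∩ Q)) = {1, 3, 4, 5, 6, 7, 8, 9, 10, 12, 13, 14}
|P ∪ ((R ∩ P) ∪ (S ∩ Q))| = 12

12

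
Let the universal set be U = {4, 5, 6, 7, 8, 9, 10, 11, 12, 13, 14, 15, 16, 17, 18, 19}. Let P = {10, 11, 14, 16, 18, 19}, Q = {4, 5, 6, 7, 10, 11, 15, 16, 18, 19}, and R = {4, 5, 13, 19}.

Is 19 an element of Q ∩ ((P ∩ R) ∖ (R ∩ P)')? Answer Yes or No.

Yes

19 ∈ P and 19 ∈ R, so 19 ∈ P ∩ R
19 ∈ R and 19 ∈ P, so 19 ∈ R ∩ P
19 ∉ (R ∩ P)' since 19 ∈ (R ∩ P)
19 ∈ (P ∩ R) and 19 ∉ (R ∩ P)', so 19 ∈ (P ∩ R) ∖ (R ∩ P)'
19 ∈ Q and 19 ∈ ((P ∩ R) ∖ (R ∩ P)'), so 19 ∈ Q ∩ ((P ∩ R) ∖ (R ∩ P)')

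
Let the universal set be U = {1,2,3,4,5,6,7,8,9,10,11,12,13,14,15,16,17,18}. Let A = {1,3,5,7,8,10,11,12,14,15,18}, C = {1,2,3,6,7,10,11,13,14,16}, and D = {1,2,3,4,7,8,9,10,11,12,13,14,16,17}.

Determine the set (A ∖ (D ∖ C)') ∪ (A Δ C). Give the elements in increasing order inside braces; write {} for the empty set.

D ∖ C = {4,8,9,12,17}
(D ∖ C)' = {1,2,3,5,6,7,10,11,13,14,15,16,18}
A ∖ (D ∖ C)' = {8,12}
A Δ C = {2,5,6,8,12,13,15,16,18}
(A ∖ (D ∖ C)') ∪ (A Δ C) = {2,5,6,8,12,13,15,16,18}

{2,5,6,8,12,13,15,16,18}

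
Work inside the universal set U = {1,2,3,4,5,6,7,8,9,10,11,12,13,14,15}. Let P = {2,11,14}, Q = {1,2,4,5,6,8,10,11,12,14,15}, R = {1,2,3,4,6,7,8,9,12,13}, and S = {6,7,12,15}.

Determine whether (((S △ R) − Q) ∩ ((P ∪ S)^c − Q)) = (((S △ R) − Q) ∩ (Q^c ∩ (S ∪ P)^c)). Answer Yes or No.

Yes

S △ R = {1,2,3,4,8,9,13,15}
(S △ R) − Q = {3,9,13}
P ∪ S = {2,6,7,11,12,14,15}
(P ∪ S)^c = {1,3,4,5,8,9,10,13}
(P ∪ S)^c − Q = {3,9,13}
((S △ R) − Q) ∩ ((P ∪ S)^c − Q) = {3,9,13}
Q^c = {3,7,9,13}
S ∪ P = {2,6,7,11,12,14,15}
(S ∪ P)^c = {1,3,4,5,8,9,10,13}
Q^c ∩ (S ∪ P)^c = {3,9,13}
((S △ R) − Q) ∩ (Q^c ∩ (S ∪ P)^c) = {3,9,13}
Both equal {3,9,13}, so ((S △ R) − Q) ∩ ((P ∪ S)^c − Q) = ((S △ R) − Q) ∩ (Q^c ∩ (S ∪ P)^c).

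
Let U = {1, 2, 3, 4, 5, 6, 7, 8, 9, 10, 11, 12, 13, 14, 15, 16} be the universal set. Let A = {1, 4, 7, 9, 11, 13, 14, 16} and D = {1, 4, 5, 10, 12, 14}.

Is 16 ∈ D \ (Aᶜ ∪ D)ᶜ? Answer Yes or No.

16 ∈ A, so 16 ∉ Aᶜ
16 ∉ Aᶜ and 16 ∉ D, so 16 ∉ Aᶜ ∪ D
16 ∈ (Aᶜ ∪ D)ᶜ since 16 ∉ (Aᶜ ∪ D)
16 ∉ D and 16 ∈ (Aᶜ ∪ D)ᶜ, so 16 ∉ D \ (Aᶜ ∪ D)ᶜ

No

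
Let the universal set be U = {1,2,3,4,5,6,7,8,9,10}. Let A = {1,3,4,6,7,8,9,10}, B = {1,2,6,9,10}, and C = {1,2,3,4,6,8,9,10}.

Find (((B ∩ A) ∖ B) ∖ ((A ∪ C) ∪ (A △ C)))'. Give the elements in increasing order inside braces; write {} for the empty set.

B ∩ A = {1,6,9,10}
(B ∩ A) ∖ B = {}
A ∪ C = {1,2,3,4,6,7,8,9,10}
A △ C = {2,7}
(A ∪ C) ∪ (A △ C) = {1,2,3,4,6,7,8,9,10}
((B ∩ A) ∖ B) ∖ ((A ∪ C) ∪ (A △ C)) = {}
(((B ∩ A) ∖ B) ∖ ((A ∪ C) ∪ (A △ C)))' = {1,2,3,4,5,6,7,8,9,10}

{1,2,3,4,5,6,7,8,9,10}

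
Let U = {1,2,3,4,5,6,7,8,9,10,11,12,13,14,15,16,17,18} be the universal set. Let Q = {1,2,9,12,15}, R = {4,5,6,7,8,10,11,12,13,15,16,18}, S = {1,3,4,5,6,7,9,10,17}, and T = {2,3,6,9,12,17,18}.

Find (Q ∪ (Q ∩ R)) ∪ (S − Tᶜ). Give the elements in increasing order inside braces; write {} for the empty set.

Q ∩ R = {12,15}
Q ∪ (Q ∩ R) = {1,2,9,12,15}
Tᶜ = {1,4,5,7,8,10,11,13,14,15,16}
S − Tᶜ = {3,6,9,17}
(Q ∪ (Q ∩ R)) ∪ (S − Tᶜ) = {1,2,3,6,9,12,15,17}

{1,2,3,6,9,12,15,17}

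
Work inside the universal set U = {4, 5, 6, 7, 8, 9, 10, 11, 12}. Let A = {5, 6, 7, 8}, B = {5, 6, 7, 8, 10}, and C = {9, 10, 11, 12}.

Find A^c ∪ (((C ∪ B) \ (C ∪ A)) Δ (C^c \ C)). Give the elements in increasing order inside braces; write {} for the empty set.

{4, 5, 6, 7, 8, 9, 10, 11, 12}

A^c = {4, 9, 10, 11, 12}
C ∪ B = {5, 6, 7, 8, 9, 10, 11, 12}
C ∪ A = {5, 6, 7, 8, 9, 10, 11, 12}
(C ∪ B) \ (C ∪ A) = {}
C^c = {4, 5, 6, 7, 8}
C^c \ C = {4, 5, 6, 7, 8}
((C ∪ B) \ (C ∪ A)) Δ (C^c \ C) = {4, 5, 6, 7, 8}
A^c ∪ (((C ∪ B) \ (C ∪ A)) Δ (C^c \ C)) = {4, 5, 6, 7, 8, 9, 10, 11, 12}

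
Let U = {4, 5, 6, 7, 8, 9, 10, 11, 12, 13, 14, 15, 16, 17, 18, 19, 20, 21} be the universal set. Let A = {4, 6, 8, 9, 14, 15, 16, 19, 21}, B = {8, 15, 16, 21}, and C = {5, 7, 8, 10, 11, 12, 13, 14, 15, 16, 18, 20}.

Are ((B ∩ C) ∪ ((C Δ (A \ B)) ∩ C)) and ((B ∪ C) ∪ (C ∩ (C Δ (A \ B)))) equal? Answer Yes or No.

B ∩ C = {8, 15, 16}
A \ B = {4, 6, 9, 14, 19}
C Δ (A \ B) = {4, 5, 6, 7, 8, 9, 10, 11, 12, 13, 15, 16, 18, 19, 20}
(C Δ (A \ B)) ∩ C = {5, 7, 8, 10, 11, 12, 13, 15, 16, 18, 20}
(B ∩ C) ∪ ((C Δ (A \ B)) ∩ C) = {5, 7, 8, 10, 11, 12, 13, 15, 16, 18, 20}
B ∪ C = {5, 7, 8, 10, 11, 12, 13, 14, 15, 16, 18, 20, 21}
C ∩ (C Δ (A \ B)) = {5, 7, 8, 10, 11, 12, 13, 15, 16, 18, 20}
(B ∪ C) ∪ (C ∩ (C Δ (A \ B))) = {5, 7, 8, 10, 11, 12, 13, 14, 15, 16, 18, 20, 21}
14 ∈ (B ∪ C) ∪ (C ∩ (C Δ (A \ B))) but 14 ∉ (B ∩ C) ∪ ((C Δ (A \ B)) ∩ C), so they differ.

No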